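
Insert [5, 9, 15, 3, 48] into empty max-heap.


Insert 5: [5]
Insert 9: [9, 5]
Insert 15: [15, 5, 9]
Insert 3: [15, 5, 9, 3]
Insert 48: [48, 15, 9, 3, 5]

Final heap: [48, 15, 9, 3, 5]


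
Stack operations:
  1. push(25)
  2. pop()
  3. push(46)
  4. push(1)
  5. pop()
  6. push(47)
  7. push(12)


push(25) -> [25]
pop()->25, []
push(46) -> [46]
push(1) -> [46, 1]
pop()->1, [46]
push(47) -> [46, 47]
push(12) -> [46, 47, 12]

Final stack: [46, 47, 12]


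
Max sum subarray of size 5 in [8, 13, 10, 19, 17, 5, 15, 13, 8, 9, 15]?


[0:5]: 67
[1:6]: 64
[2:7]: 66
[3:8]: 69
[4:9]: 58
[5:10]: 50
[6:11]: 60

Max: 69 at [3:8]


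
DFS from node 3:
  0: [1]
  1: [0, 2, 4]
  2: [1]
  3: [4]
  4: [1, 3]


Visit 3, push [4]
Visit 4, push [1]
Visit 1, push [2, 0]
Visit 0, push []
Visit 2, push []

DFS order: [3, 4, 1, 0, 2]


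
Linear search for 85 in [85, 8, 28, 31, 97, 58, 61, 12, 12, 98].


i=0: 85==85 found!

Found at 0, 1 comps


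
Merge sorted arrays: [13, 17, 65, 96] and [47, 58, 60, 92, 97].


Take 13 from A
Take 17 from A
Take 47 from B
Take 58 from B
Take 60 from B
Take 65 from A
Take 92 from B
Take 96 from A

Merged: [13, 17, 47, 58, 60, 65, 92, 96, 97]


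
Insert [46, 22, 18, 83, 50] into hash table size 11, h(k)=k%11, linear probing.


Insert 46: h=2 -> slot 2
Insert 22: h=0 -> slot 0
Insert 18: h=7 -> slot 7
Insert 83: h=6 -> slot 6
Insert 50: h=6, 2 probes -> slot 8

Table: [22, None, 46, None, None, None, 83, 18, 50, None, None]


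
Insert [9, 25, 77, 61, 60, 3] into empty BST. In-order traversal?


Insert 9: root
Insert 25: R from 9
Insert 77: R from 9 -> R from 25
Insert 61: R from 9 -> R from 25 -> L from 77
Insert 60: R from 9 -> R from 25 -> L from 77 -> L from 61
Insert 3: L from 9

In-order: [3, 9, 25, 60, 61, 77]


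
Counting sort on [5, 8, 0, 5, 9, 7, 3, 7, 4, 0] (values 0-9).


Input: [5, 8, 0, 5, 9, 7, 3, 7, 4, 0]
Counts: [2, 0, 0, 1, 1, 2, 0, 2, 1, 1]

Sorted: [0, 0, 3, 4, 5, 5, 7, 7, 8, 9]


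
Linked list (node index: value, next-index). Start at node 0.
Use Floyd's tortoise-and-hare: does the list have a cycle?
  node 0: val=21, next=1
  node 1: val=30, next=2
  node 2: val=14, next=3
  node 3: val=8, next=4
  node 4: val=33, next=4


Floyd's tortoise (slow, +1) and hare (fast, +2):
  init: slow=0, fast=0
  step 1: slow=1, fast=2
  step 2: slow=2, fast=4
  step 3: slow=3, fast=4
  step 4: slow=4, fast=4
  slow == fast at node 4: cycle detected

Cycle: yes


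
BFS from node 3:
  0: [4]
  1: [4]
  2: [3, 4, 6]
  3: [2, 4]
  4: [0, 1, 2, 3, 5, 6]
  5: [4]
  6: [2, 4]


Visit 3, enqueue [2, 4]
Visit 2, enqueue [6]
Visit 4, enqueue [0, 1, 5]
Visit 6, enqueue []
Visit 0, enqueue []
Visit 1, enqueue []
Visit 5, enqueue []

BFS order: [3, 2, 4, 6, 0, 1, 5]


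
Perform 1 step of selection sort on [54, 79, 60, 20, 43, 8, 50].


Initial: [54, 79, 60, 20, 43, 8, 50]
Step 1: min=8 at 5
  Swap: [8, 79, 60, 20, 43, 54, 50]

After 1 step: [8, 79, 60, 20, 43, 54, 50]


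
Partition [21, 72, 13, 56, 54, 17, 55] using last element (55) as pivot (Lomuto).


Pivot: 55
  21 <= 55: advance i (no swap)
  13 <= 55: swap -> [21, 13, 72, 56, 54, 17, 55]
  54 <= 55: swap -> [21, 13, 54, 56, 72, 17, 55]
  17 <= 55: swap -> [21, 13, 54, 17, 72, 56, 55]
Place pivot at 4: [21, 13, 54, 17, 55, 56, 72]

Partitioned: [21, 13, 54, 17, 55, 56, 72]


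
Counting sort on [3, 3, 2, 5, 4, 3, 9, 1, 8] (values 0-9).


Input: [3, 3, 2, 5, 4, 3, 9, 1, 8]
Counts: [0, 1, 1, 3, 1, 1, 0, 0, 1, 1]

Sorted: [1, 2, 3, 3, 3, 4, 5, 8, 9]


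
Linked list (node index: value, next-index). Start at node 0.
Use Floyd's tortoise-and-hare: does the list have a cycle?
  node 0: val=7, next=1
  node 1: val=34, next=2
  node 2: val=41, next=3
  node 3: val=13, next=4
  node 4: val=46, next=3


Floyd's tortoise (slow, +1) and hare (fast, +2):
  init: slow=0, fast=0
  step 1: slow=1, fast=2
  step 2: slow=2, fast=4
  step 3: slow=3, fast=4
  step 4: slow=4, fast=4
  slow == fast at node 4: cycle detected

Cycle: yes


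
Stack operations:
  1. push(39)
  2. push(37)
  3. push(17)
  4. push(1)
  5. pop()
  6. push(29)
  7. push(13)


push(39) -> [39]
push(37) -> [39, 37]
push(17) -> [39, 37, 17]
push(1) -> [39, 37, 17, 1]
pop()->1, [39, 37, 17]
push(29) -> [39, 37, 17, 29]
push(13) -> [39, 37, 17, 29, 13]

Final stack: [39, 37, 17, 29, 13]


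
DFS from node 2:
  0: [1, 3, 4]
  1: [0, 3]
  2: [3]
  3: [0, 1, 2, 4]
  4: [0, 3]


Visit 2, push [3]
Visit 3, push [4, 1, 0]
Visit 0, push [4, 1]
Visit 1, push []
Visit 4, push []

DFS order: [2, 3, 0, 1, 4]


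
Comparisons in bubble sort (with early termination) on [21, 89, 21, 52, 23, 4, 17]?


Algorithm: bubble sort (with early termination)
Input: [21, 89, 21, 52, 23, 4, 17]
Sorted: [4, 17, 21, 21, 23, 52, 89]

21


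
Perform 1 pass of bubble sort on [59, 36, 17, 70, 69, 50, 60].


Initial: [59, 36, 17, 70, 69, 50, 60]
Pass 1: [36, 17, 59, 69, 50, 60, 70] (5 swaps)

After 1 pass: [36, 17, 59, 69, 50, 60, 70]


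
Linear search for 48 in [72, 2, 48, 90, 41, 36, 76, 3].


i=0: 72!=48
i=1: 2!=48
i=2: 48==48 found!

Found at 2, 3 comps


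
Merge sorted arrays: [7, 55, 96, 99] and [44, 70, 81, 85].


Take 7 from A
Take 44 from B
Take 55 from A
Take 70 from B
Take 81 from B
Take 85 from B

Merged: [7, 44, 55, 70, 81, 85, 96, 99]


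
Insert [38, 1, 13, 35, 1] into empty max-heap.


Insert 38: [38]
Insert 1: [38, 1]
Insert 13: [38, 1, 13]
Insert 35: [38, 35, 13, 1]
Insert 1: [38, 35, 13, 1, 1]

Final heap: [38, 35, 13, 1, 1]


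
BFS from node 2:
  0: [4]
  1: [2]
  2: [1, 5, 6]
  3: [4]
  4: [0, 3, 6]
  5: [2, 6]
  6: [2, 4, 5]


Visit 2, enqueue [1, 5, 6]
Visit 1, enqueue []
Visit 5, enqueue []
Visit 6, enqueue [4]
Visit 4, enqueue [0, 3]
Visit 0, enqueue []
Visit 3, enqueue []

BFS order: [2, 1, 5, 6, 4, 0, 3]


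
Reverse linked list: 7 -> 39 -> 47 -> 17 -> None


Step 1: curr=7, set curr.next=prev(None) | reversed so far: 7
Step 2: curr=39, set curr.next=prev(7) | reversed so far: 39 -> 7
Step 3: curr=47, set curr.next=prev(39) | reversed so far: 47 -> 39 -> 7
Step 4: curr=17, set curr.next=prev(47) | reversed so far: 17 -> 47 -> 39 -> 7

17 -> 47 -> 39 -> 7 -> None


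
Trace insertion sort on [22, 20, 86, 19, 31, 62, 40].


Initial: [22, 20, 86, 19, 31, 62, 40]
Insert 20: [20, 22, 86, 19, 31, 62, 40]
Insert 86: [20, 22, 86, 19, 31, 62, 40]
Insert 19: [19, 20, 22, 86, 31, 62, 40]
Insert 31: [19, 20, 22, 31, 86, 62, 40]
Insert 62: [19, 20, 22, 31, 62, 86, 40]
Insert 40: [19, 20, 22, 31, 40, 62, 86]

Sorted: [19, 20, 22, 31, 40, 62, 86]


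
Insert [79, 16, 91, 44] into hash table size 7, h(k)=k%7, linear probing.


Insert 79: h=2 -> slot 2
Insert 16: h=2, 1 probes -> slot 3
Insert 91: h=0 -> slot 0
Insert 44: h=2, 2 probes -> slot 4

Table: [91, None, 79, 16, 44, None, None]


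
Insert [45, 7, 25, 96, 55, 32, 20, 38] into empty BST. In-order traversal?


Insert 45: root
Insert 7: L from 45
Insert 25: L from 45 -> R from 7
Insert 96: R from 45
Insert 55: R from 45 -> L from 96
Insert 32: L from 45 -> R from 7 -> R from 25
Insert 20: L from 45 -> R from 7 -> L from 25
Insert 38: L from 45 -> R from 7 -> R from 25 -> R from 32

In-order: [7, 20, 25, 32, 38, 45, 55, 96]


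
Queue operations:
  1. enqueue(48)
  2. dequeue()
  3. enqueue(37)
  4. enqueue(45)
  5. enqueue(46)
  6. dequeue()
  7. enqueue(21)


enqueue(48) -> [48]
dequeue()->48, []
enqueue(37) -> [37]
enqueue(45) -> [37, 45]
enqueue(46) -> [37, 45, 46]
dequeue()->37, [45, 46]
enqueue(21) -> [45, 46, 21]

Final queue: [45, 46, 21]


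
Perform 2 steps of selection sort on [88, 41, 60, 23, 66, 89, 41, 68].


Initial: [88, 41, 60, 23, 66, 89, 41, 68]
Step 1: min=23 at 3
  Swap: [23, 41, 60, 88, 66, 89, 41, 68]
Step 2: min=41 at 1
  Swap: [23, 41, 60, 88, 66, 89, 41, 68]

After 2 steps: [23, 41, 60, 88, 66, 89, 41, 68]


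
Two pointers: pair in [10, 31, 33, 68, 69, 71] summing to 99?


lo=0(10)+hi=5(71)=81
lo=1(31)+hi=5(71)=102
lo=1(31)+hi=4(69)=100
lo=1(31)+hi=3(68)=99

Yes: 31+68=99


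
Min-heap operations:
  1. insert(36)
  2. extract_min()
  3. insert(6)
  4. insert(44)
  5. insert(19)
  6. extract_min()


insert(36) -> [36]
extract_min()->36, []
insert(6) -> [6]
insert(44) -> [6, 44]
insert(19) -> [6, 44, 19]
extract_min()->6, [19, 44]

Final heap: [19, 44]


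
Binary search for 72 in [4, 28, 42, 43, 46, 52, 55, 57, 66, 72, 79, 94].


Step 1: lo=0, hi=11, mid=5, val=52
Step 2: lo=6, hi=11, mid=8, val=66
Step 3: lo=9, hi=11, mid=10, val=79
Step 4: lo=9, hi=9, mid=9, val=72

Found at index 9


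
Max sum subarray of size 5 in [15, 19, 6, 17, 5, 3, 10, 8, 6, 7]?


[0:5]: 62
[1:6]: 50
[2:7]: 41
[3:8]: 43
[4:9]: 32
[5:10]: 34

Max: 62 at [0:5]


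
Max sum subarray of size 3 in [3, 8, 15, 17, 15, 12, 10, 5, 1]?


[0:3]: 26
[1:4]: 40
[2:5]: 47
[3:6]: 44
[4:7]: 37
[5:8]: 27
[6:9]: 16

Max: 47 at [2:5]


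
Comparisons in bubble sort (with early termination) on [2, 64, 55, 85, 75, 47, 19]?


Algorithm: bubble sort (with early termination)
Input: [2, 64, 55, 85, 75, 47, 19]
Sorted: [2, 19, 47, 55, 64, 75, 85]

21


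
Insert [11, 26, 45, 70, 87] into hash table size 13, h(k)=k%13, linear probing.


Insert 11: h=11 -> slot 11
Insert 26: h=0 -> slot 0
Insert 45: h=6 -> slot 6
Insert 70: h=5 -> slot 5
Insert 87: h=9 -> slot 9

Table: [26, None, None, None, None, 70, 45, None, None, 87, None, 11, None]


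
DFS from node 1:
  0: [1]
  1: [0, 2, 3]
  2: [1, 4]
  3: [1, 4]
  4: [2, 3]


Visit 1, push [3, 2, 0]
Visit 0, push []
Visit 2, push [4]
Visit 4, push [3]
Visit 3, push []

DFS order: [1, 0, 2, 4, 3]


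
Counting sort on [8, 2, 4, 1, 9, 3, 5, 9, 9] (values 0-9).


Input: [8, 2, 4, 1, 9, 3, 5, 9, 9]
Counts: [0, 1, 1, 1, 1, 1, 0, 0, 1, 3]

Sorted: [1, 2, 3, 4, 5, 8, 9, 9, 9]


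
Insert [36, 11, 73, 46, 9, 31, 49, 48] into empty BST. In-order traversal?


Insert 36: root
Insert 11: L from 36
Insert 73: R from 36
Insert 46: R from 36 -> L from 73
Insert 9: L from 36 -> L from 11
Insert 31: L from 36 -> R from 11
Insert 49: R from 36 -> L from 73 -> R from 46
Insert 48: R from 36 -> L from 73 -> R from 46 -> L from 49

In-order: [9, 11, 31, 36, 46, 48, 49, 73]


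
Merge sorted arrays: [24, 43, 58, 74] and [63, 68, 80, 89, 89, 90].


Take 24 from A
Take 43 from A
Take 58 from A
Take 63 from B
Take 68 from B
Take 74 from A

Merged: [24, 43, 58, 63, 68, 74, 80, 89, 89, 90]


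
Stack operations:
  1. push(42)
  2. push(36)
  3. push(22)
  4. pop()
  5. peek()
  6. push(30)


push(42) -> [42]
push(36) -> [42, 36]
push(22) -> [42, 36, 22]
pop()->22, [42, 36]
peek()->36
push(30) -> [42, 36, 30]

Final stack: [42, 36, 30]


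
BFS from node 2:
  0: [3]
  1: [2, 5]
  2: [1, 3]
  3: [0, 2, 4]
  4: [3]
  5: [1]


Visit 2, enqueue [1, 3]
Visit 1, enqueue [5]
Visit 3, enqueue [0, 4]
Visit 5, enqueue []
Visit 0, enqueue []
Visit 4, enqueue []

BFS order: [2, 1, 3, 5, 0, 4]


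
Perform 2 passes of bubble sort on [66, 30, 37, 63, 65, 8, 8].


Initial: [66, 30, 37, 63, 65, 8, 8]
Pass 1: [30, 37, 63, 65, 8, 8, 66] (6 swaps)
Pass 2: [30, 37, 63, 8, 8, 65, 66] (2 swaps)

After 2 passes: [30, 37, 63, 8, 8, 65, 66]


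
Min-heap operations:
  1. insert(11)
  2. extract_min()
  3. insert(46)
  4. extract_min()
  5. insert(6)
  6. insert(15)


insert(11) -> [11]
extract_min()->11, []
insert(46) -> [46]
extract_min()->46, []
insert(6) -> [6]
insert(15) -> [6, 15]

Final heap: [6, 15]


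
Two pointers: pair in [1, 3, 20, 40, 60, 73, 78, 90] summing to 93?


lo=0(1)+hi=7(90)=91
lo=1(3)+hi=7(90)=93

Yes: 3+90=93


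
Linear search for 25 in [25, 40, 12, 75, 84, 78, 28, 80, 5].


i=0: 25==25 found!

Found at 0, 1 comps


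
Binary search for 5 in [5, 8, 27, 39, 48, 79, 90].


Step 1: lo=0, hi=6, mid=3, val=39
Step 2: lo=0, hi=2, mid=1, val=8
Step 3: lo=0, hi=0, mid=0, val=5

Found at index 0


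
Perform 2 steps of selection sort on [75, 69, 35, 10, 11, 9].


Initial: [75, 69, 35, 10, 11, 9]
Step 1: min=9 at 5
  Swap: [9, 69, 35, 10, 11, 75]
Step 2: min=10 at 3
  Swap: [9, 10, 35, 69, 11, 75]

After 2 steps: [9, 10, 35, 69, 11, 75]


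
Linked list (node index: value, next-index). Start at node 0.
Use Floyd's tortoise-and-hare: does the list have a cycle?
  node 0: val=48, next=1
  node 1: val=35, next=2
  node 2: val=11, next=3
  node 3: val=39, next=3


Floyd's tortoise (slow, +1) and hare (fast, +2):
  init: slow=0, fast=0
  step 1: slow=1, fast=2
  step 2: slow=2, fast=3
  step 3: slow=3, fast=3
  slow == fast at node 3: cycle detected

Cycle: yes


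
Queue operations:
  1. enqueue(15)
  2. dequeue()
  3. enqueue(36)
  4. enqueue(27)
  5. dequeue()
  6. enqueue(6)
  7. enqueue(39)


enqueue(15) -> [15]
dequeue()->15, []
enqueue(36) -> [36]
enqueue(27) -> [36, 27]
dequeue()->36, [27]
enqueue(6) -> [27, 6]
enqueue(39) -> [27, 6, 39]

Final queue: [27, 6, 39]


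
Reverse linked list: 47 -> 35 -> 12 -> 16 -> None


Step 1: curr=47, set curr.next=prev(None) | reversed so far: 47
Step 2: curr=35, set curr.next=prev(47) | reversed so far: 35 -> 47
Step 3: curr=12, set curr.next=prev(35) | reversed so far: 12 -> 35 -> 47
Step 4: curr=16, set curr.next=prev(12) | reversed so far: 16 -> 12 -> 35 -> 47

16 -> 12 -> 35 -> 47 -> None


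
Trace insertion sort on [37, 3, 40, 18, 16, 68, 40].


Initial: [37, 3, 40, 18, 16, 68, 40]
Insert 3: [3, 37, 40, 18, 16, 68, 40]
Insert 40: [3, 37, 40, 18, 16, 68, 40]
Insert 18: [3, 18, 37, 40, 16, 68, 40]
Insert 16: [3, 16, 18, 37, 40, 68, 40]
Insert 68: [3, 16, 18, 37, 40, 68, 40]
Insert 40: [3, 16, 18, 37, 40, 40, 68]

Sorted: [3, 16, 18, 37, 40, 40, 68]


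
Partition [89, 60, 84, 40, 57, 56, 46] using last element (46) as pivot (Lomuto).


Pivot: 46
  40 <= 46: swap -> [40, 60, 84, 89, 57, 56, 46]
Place pivot at 1: [40, 46, 84, 89, 57, 56, 60]

Partitioned: [40, 46, 84, 89, 57, 56, 60]


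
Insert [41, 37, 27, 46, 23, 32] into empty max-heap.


Insert 41: [41]
Insert 37: [41, 37]
Insert 27: [41, 37, 27]
Insert 46: [46, 41, 27, 37]
Insert 23: [46, 41, 27, 37, 23]
Insert 32: [46, 41, 32, 37, 23, 27]

Final heap: [46, 41, 32, 37, 23, 27]


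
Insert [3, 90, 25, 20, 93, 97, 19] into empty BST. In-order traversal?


Insert 3: root
Insert 90: R from 3
Insert 25: R from 3 -> L from 90
Insert 20: R from 3 -> L from 90 -> L from 25
Insert 93: R from 3 -> R from 90
Insert 97: R from 3 -> R from 90 -> R from 93
Insert 19: R from 3 -> L from 90 -> L from 25 -> L from 20

In-order: [3, 19, 20, 25, 90, 93, 97]


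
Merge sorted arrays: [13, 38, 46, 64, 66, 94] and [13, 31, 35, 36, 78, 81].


Take 13 from A
Take 13 from B
Take 31 from B
Take 35 from B
Take 36 from B
Take 38 from A
Take 46 from A
Take 64 from A
Take 66 from A
Take 78 from B
Take 81 from B

Merged: [13, 13, 31, 35, 36, 38, 46, 64, 66, 78, 81, 94]


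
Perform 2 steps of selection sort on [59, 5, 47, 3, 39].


Initial: [59, 5, 47, 3, 39]
Step 1: min=3 at 3
  Swap: [3, 5, 47, 59, 39]
Step 2: min=5 at 1
  Swap: [3, 5, 47, 59, 39]

After 2 steps: [3, 5, 47, 59, 39]


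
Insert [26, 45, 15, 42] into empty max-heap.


Insert 26: [26]
Insert 45: [45, 26]
Insert 15: [45, 26, 15]
Insert 42: [45, 42, 15, 26]

Final heap: [45, 42, 15, 26]


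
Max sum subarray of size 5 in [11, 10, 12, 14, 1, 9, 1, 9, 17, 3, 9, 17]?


[0:5]: 48
[1:6]: 46
[2:7]: 37
[3:8]: 34
[4:9]: 37
[5:10]: 39
[6:11]: 39
[7:12]: 55

Max: 55 at [7:12]


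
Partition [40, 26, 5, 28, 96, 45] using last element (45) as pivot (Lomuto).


Pivot: 45
  40 <= 45: advance i (no swap)
  26 <= 45: advance i (no swap)
  5 <= 45: advance i (no swap)
  28 <= 45: advance i (no swap)
Place pivot at 4: [40, 26, 5, 28, 45, 96]

Partitioned: [40, 26, 5, 28, 45, 96]


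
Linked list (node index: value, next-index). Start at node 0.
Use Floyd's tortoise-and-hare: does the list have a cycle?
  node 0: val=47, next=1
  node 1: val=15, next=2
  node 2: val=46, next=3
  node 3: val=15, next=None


Floyd's tortoise (slow, +1) and hare (fast, +2):
  init: slow=0, fast=0
  step 1: slow=1, fast=2
  step 2: fast 2->3->None, no cycle

Cycle: no


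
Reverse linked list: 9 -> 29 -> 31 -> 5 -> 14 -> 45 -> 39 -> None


Step 1: curr=9, set curr.next=prev(None) | reversed so far: 9
Step 2: curr=29, set curr.next=prev(9) | reversed so far: 29 -> 9
Step 3: curr=31, set curr.next=prev(29) | reversed so far: 31 -> 29 -> 9
Step 4: curr=5, set curr.next=prev(31) | reversed so far: 5 -> 31 -> 29 -> 9
Step 5: curr=14, set curr.next=prev(5) | reversed so far: 14 -> 5 -> 31 -> 29 -> 9
Step 6: curr=45, set curr.next=prev(14) | reversed so far: 45 -> 14 -> 5 -> 31 -> 29 -> 9
Step 7: curr=39, set curr.next=prev(45) | reversed so far: 39 -> 45 -> 14 -> 5 -> 31 -> 29 -> 9

39 -> 45 -> 14 -> 5 -> 31 -> 29 -> 9 -> None


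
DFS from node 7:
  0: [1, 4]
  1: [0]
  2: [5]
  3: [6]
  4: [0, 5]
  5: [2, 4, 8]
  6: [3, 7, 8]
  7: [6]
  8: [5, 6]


Visit 7, push [6]
Visit 6, push [8, 3]
Visit 3, push []
Visit 8, push [5]
Visit 5, push [4, 2]
Visit 2, push []
Visit 4, push [0]
Visit 0, push [1]
Visit 1, push []

DFS order: [7, 6, 3, 8, 5, 2, 4, 0, 1]


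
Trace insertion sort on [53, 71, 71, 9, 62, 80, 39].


Initial: [53, 71, 71, 9, 62, 80, 39]
Insert 71: [53, 71, 71, 9, 62, 80, 39]
Insert 71: [53, 71, 71, 9, 62, 80, 39]
Insert 9: [9, 53, 71, 71, 62, 80, 39]
Insert 62: [9, 53, 62, 71, 71, 80, 39]
Insert 80: [9, 53, 62, 71, 71, 80, 39]
Insert 39: [9, 39, 53, 62, 71, 71, 80]

Sorted: [9, 39, 53, 62, 71, 71, 80]


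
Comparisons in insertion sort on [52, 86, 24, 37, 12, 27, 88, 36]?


Algorithm: insertion sort
Input: [52, 86, 24, 37, 12, 27, 88, 36]
Sorted: [12, 24, 27, 36, 37, 52, 86, 88]

20


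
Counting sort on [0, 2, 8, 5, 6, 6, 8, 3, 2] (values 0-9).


Input: [0, 2, 8, 5, 6, 6, 8, 3, 2]
Counts: [1, 0, 2, 1, 0, 1, 2, 0, 2, 0]

Sorted: [0, 2, 2, 3, 5, 6, 6, 8, 8]


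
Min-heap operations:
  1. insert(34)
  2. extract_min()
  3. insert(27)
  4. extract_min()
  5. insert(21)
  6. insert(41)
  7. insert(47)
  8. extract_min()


insert(34) -> [34]
extract_min()->34, []
insert(27) -> [27]
extract_min()->27, []
insert(21) -> [21]
insert(41) -> [21, 41]
insert(47) -> [21, 41, 47]
extract_min()->21, [41, 47]

Final heap: [41, 47]


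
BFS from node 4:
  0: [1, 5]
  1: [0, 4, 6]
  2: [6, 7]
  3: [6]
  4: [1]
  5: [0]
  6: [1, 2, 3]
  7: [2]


Visit 4, enqueue [1]
Visit 1, enqueue [0, 6]
Visit 0, enqueue [5]
Visit 6, enqueue [2, 3]
Visit 5, enqueue []
Visit 2, enqueue [7]
Visit 3, enqueue []
Visit 7, enqueue []

BFS order: [4, 1, 0, 6, 5, 2, 3, 7]


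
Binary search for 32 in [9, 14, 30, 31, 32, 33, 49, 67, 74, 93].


Step 1: lo=0, hi=9, mid=4, val=32

Found at index 4


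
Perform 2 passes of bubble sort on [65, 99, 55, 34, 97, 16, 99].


Initial: [65, 99, 55, 34, 97, 16, 99]
Pass 1: [65, 55, 34, 97, 16, 99, 99] (4 swaps)
Pass 2: [55, 34, 65, 16, 97, 99, 99] (3 swaps)

After 2 passes: [55, 34, 65, 16, 97, 99, 99]


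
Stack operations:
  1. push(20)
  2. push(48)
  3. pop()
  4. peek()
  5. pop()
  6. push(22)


push(20) -> [20]
push(48) -> [20, 48]
pop()->48, [20]
peek()->20
pop()->20, []
push(22) -> [22]

Final stack: [22]


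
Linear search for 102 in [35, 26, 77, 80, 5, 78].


i=0: 35!=102
i=1: 26!=102
i=2: 77!=102
i=3: 80!=102
i=4: 5!=102
i=5: 78!=102

Not found, 6 comps


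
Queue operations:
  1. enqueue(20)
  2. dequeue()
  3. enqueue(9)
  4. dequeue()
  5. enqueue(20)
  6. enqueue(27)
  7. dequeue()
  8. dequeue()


enqueue(20) -> [20]
dequeue()->20, []
enqueue(9) -> [9]
dequeue()->9, []
enqueue(20) -> [20]
enqueue(27) -> [20, 27]
dequeue()->20, [27]
dequeue()->27, []

Final queue: []


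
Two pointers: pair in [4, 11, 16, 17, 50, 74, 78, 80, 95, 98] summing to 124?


lo=0(4)+hi=9(98)=102
lo=1(11)+hi=9(98)=109
lo=2(16)+hi=9(98)=114
lo=3(17)+hi=9(98)=115
lo=4(50)+hi=9(98)=148
lo=4(50)+hi=8(95)=145
lo=4(50)+hi=7(80)=130
lo=4(50)+hi=6(78)=128
lo=4(50)+hi=5(74)=124

Yes: 50+74=124


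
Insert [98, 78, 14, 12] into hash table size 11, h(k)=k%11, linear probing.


Insert 98: h=10 -> slot 10
Insert 78: h=1 -> slot 1
Insert 14: h=3 -> slot 3
Insert 12: h=1, 1 probes -> slot 2

Table: [None, 78, 12, 14, None, None, None, None, None, None, 98]


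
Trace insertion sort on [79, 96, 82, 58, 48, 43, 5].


Initial: [79, 96, 82, 58, 48, 43, 5]
Insert 96: [79, 96, 82, 58, 48, 43, 5]
Insert 82: [79, 82, 96, 58, 48, 43, 5]
Insert 58: [58, 79, 82, 96, 48, 43, 5]
Insert 48: [48, 58, 79, 82, 96, 43, 5]
Insert 43: [43, 48, 58, 79, 82, 96, 5]
Insert 5: [5, 43, 48, 58, 79, 82, 96]

Sorted: [5, 43, 48, 58, 79, 82, 96]


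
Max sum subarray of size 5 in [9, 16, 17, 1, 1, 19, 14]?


[0:5]: 44
[1:6]: 54
[2:7]: 52

Max: 54 at [1:6]


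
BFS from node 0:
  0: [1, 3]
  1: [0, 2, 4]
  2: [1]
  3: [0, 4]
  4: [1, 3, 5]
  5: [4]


Visit 0, enqueue [1, 3]
Visit 1, enqueue [2, 4]
Visit 3, enqueue []
Visit 2, enqueue []
Visit 4, enqueue [5]
Visit 5, enqueue []

BFS order: [0, 1, 3, 2, 4, 5]


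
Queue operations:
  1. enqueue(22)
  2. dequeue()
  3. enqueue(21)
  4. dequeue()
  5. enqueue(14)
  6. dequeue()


enqueue(22) -> [22]
dequeue()->22, []
enqueue(21) -> [21]
dequeue()->21, []
enqueue(14) -> [14]
dequeue()->14, []

Final queue: []


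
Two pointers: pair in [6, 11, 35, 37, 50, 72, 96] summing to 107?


lo=0(6)+hi=6(96)=102
lo=1(11)+hi=6(96)=107

Yes: 11+96=107


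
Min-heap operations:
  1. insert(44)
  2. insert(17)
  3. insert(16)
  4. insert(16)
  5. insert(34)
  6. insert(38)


insert(44) -> [44]
insert(17) -> [17, 44]
insert(16) -> [16, 44, 17]
insert(16) -> [16, 16, 17, 44]
insert(34) -> [16, 16, 17, 44, 34]
insert(38) -> [16, 16, 17, 44, 34, 38]

Final heap: [16, 16, 17, 44, 34, 38]


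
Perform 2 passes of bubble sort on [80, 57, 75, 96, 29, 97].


Initial: [80, 57, 75, 96, 29, 97]
Pass 1: [57, 75, 80, 29, 96, 97] (3 swaps)
Pass 2: [57, 75, 29, 80, 96, 97] (1 swaps)

After 2 passes: [57, 75, 29, 80, 96, 97]


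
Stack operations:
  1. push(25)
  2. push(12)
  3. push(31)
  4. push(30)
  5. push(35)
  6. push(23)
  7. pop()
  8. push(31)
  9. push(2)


push(25) -> [25]
push(12) -> [25, 12]
push(31) -> [25, 12, 31]
push(30) -> [25, 12, 31, 30]
push(35) -> [25, 12, 31, 30, 35]
push(23) -> [25, 12, 31, 30, 35, 23]
pop()->23, [25, 12, 31, 30, 35]
push(31) -> [25, 12, 31, 30, 35, 31]
push(2) -> [25, 12, 31, 30, 35, 31, 2]

Final stack: [25, 12, 31, 30, 35, 31, 2]


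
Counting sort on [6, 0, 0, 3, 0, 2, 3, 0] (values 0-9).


Input: [6, 0, 0, 3, 0, 2, 3, 0]
Counts: [4, 0, 1, 2, 0, 0, 1, 0, 0, 0]

Sorted: [0, 0, 0, 0, 2, 3, 3, 6]


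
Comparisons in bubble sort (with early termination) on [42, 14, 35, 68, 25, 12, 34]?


Algorithm: bubble sort (with early termination)
Input: [42, 14, 35, 68, 25, 12, 34]
Sorted: [12, 14, 25, 34, 35, 42, 68]

21


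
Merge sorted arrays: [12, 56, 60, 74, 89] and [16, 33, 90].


Take 12 from A
Take 16 from B
Take 33 from B
Take 56 from A
Take 60 from A
Take 74 from A
Take 89 from A

Merged: [12, 16, 33, 56, 60, 74, 89, 90]


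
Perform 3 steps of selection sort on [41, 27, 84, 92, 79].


Initial: [41, 27, 84, 92, 79]
Step 1: min=27 at 1
  Swap: [27, 41, 84, 92, 79]
Step 2: min=41 at 1
  Swap: [27, 41, 84, 92, 79]
Step 3: min=79 at 4
  Swap: [27, 41, 79, 92, 84]

After 3 steps: [27, 41, 79, 92, 84]


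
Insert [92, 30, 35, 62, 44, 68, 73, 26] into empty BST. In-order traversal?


Insert 92: root
Insert 30: L from 92
Insert 35: L from 92 -> R from 30
Insert 62: L from 92 -> R from 30 -> R from 35
Insert 44: L from 92 -> R from 30 -> R from 35 -> L from 62
Insert 68: L from 92 -> R from 30 -> R from 35 -> R from 62
Insert 73: L from 92 -> R from 30 -> R from 35 -> R from 62 -> R from 68
Insert 26: L from 92 -> L from 30

In-order: [26, 30, 35, 44, 62, 68, 73, 92]


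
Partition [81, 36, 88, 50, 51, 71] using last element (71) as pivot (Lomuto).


Pivot: 71
  36 <= 71: swap -> [36, 81, 88, 50, 51, 71]
  50 <= 71: swap -> [36, 50, 88, 81, 51, 71]
  51 <= 71: swap -> [36, 50, 51, 81, 88, 71]
Place pivot at 3: [36, 50, 51, 71, 88, 81]

Partitioned: [36, 50, 51, 71, 88, 81]


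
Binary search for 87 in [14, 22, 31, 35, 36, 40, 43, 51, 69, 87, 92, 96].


Step 1: lo=0, hi=11, mid=5, val=40
Step 2: lo=6, hi=11, mid=8, val=69
Step 3: lo=9, hi=11, mid=10, val=92
Step 4: lo=9, hi=9, mid=9, val=87

Found at index 9


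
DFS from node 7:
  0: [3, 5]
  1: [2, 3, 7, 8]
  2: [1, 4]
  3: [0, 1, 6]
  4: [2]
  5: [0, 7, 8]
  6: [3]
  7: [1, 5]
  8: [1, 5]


Visit 7, push [5, 1]
Visit 1, push [8, 3, 2]
Visit 2, push [4]
Visit 4, push []
Visit 3, push [6, 0]
Visit 0, push [5]
Visit 5, push [8]
Visit 8, push []
Visit 6, push []

DFS order: [7, 1, 2, 4, 3, 0, 5, 8, 6]


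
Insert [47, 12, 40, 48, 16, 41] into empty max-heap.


Insert 47: [47]
Insert 12: [47, 12]
Insert 40: [47, 12, 40]
Insert 48: [48, 47, 40, 12]
Insert 16: [48, 47, 40, 12, 16]
Insert 41: [48, 47, 41, 12, 16, 40]

Final heap: [48, 47, 41, 12, 16, 40]


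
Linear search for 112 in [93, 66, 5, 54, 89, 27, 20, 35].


i=0: 93!=112
i=1: 66!=112
i=2: 5!=112
i=3: 54!=112
i=4: 89!=112
i=5: 27!=112
i=6: 20!=112
i=7: 35!=112

Not found, 8 comps


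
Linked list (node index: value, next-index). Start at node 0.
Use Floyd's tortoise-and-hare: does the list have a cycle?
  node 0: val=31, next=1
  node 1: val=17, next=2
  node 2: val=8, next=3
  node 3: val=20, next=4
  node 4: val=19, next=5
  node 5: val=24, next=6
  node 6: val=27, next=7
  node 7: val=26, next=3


Floyd's tortoise (slow, +1) and hare (fast, +2):
  init: slow=0, fast=0
  step 1: slow=1, fast=2
  step 2: slow=2, fast=4
  step 3: slow=3, fast=6
  step 4: slow=4, fast=3
  step 5: slow=5, fast=5
  slow == fast at node 5: cycle detected

Cycle: yes


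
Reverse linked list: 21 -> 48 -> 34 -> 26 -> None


Step 1: curr=21, set curr.next=prev(None) | reversed so far: 21
Step 2: curr=48, set curr.next=prev(21) | reversed so far: 48 -> 21
Step 3: curr=34, set curr.next=prev(48) | reversed so far: 34 -> 48 -> 21
Step 4: curr=26, set curr.next=prev(34) | reversed so far: 26 -> 34 -> 48 -> 21

26 -> 34 -> 48 -> 21 -> None


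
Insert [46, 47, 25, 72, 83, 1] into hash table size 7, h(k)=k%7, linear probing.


Insert 46: h=4 -> slot 4
Insert 47: h=5 -> slot 5
Insert 25: h=4, 2 probes -> slot 6
Insert 72: h=2 -> slot 2
Insert 83: h=6, 1 probes -> slot 0
Insert 1: h=1 -> slot 1

Table: [83, 1, 72, None, 46, 47, 25]


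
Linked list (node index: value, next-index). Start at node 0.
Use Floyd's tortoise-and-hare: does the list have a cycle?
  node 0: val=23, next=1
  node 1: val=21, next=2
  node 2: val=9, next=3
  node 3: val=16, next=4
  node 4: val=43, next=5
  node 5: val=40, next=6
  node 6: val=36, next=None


Floyd's tortoise (slow, +1) and hare (fast, +2):
  init: slow=0, fast=0
  step 1: slow=1, fast=2
  step 2: slow=2, fast=4
  step 3: slow=3, fast=6
  step 4: fast -> None, no cycle

Cycle: no


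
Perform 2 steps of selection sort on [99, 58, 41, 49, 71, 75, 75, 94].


Initial: [99, 58, 41, 49, 71, 75, 75, 94]
Step 1: min=41 at 2
  Swap: [41, 58, 99, 49, 71, 75, 75, 94]
Step 2: min=49 at 3
  Swap: [41, 49, 99, 58, 71, 75, 75, 94]

After 2 steps: [41, 49, 99, 58, 71, 75, 75, 94]


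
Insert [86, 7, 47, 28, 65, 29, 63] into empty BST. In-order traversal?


Insert 86: root
Insert 7: L from 86
Insert 47: L from 86 -> R from 7
Insert 28: L from 86 -> R from 7 -> L from 47
Insert 65: L from 86 -> R from 7 -> R from 47
Insert 29: L from 86 -> R from 7 -> L from 47 -> R from 28
Insert 63: L from 86 -> R from 7 -> R from 47 -> L from 65

In-order: [7, 28, 29, 47, 63, 65, 86]


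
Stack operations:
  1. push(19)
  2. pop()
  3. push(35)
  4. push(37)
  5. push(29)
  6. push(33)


push(19) -> [19]
pop()->19, []
push(35) -> [35]
push(37) -> [35, 37]
push(29) -> [35, 37, 29]
push(33) -> [35, 37, 29, 33]

Final stack: [35, 37, 29, 33]


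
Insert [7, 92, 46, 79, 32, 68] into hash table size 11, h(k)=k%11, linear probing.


Insert 7: h=7 -> slot 7
Insert 92: h=4 -> slot 4
Insert 46: h=2 -> slot 2
Insert 79: h=2, 1 probes -> slot 3
Insert 32: h=10 -> slot 10
Insert 68: h=2, 3 probes -> slot 5

Table: [None, None, 46, 79, 92, 68, None, 7, None, None, 32]


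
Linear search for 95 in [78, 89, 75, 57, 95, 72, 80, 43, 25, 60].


i=0: 78!=95
i=1: 89!=95
i=2: 75!=95
i=3: 57!=95
i=4: 95==95 found!

Found at 4, 5 comps


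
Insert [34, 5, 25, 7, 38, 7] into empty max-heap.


Insert 34: [34]
Insert 5: [34, 5]
Insert 25: [34, 5, 25]
Insert 7: [34, 7, 25, 5]
Insert 38: [38, 34, 25, 5, 7]
Insert 7: [38, 34, 25, 5, 7, 7]

Final heap: [38, 34, 25, 5, 7, 7]


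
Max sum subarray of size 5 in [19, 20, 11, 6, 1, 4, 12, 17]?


[0:5]: 57
[1:6]: 42
[2:7]: 34
[3:8]: 40

Max: 57 at [0:5]


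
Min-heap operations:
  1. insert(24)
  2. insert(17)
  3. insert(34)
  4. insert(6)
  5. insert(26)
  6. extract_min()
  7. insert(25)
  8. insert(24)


insert(24) -> [24]
insert(17) -> [17, 24]
insert(34) -> [17, 24, 34]
insert(6) -> [6, 17, 34, 24]
insert(26) -> [6, 17, 34, 24, 26]
extract_min()->6, [17, 24, 34, 26]
insert(25) -> [17, 24, 34, 26, 25]
insert(24) -> [17, 24, 24, 26, 25, 34]

Final heap: [17, 24, 24, 26, 25, 34]


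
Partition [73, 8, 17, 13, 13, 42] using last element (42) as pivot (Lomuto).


Pivot: 42
  8 <= 42: swap -> [8, 73, 17, 13, 13, 42]
  17 <= 42: swap -> [8, 17, 73, 13, 13, 42]
  13 <= 42: swap -> [8, 17, 13, 73, 13, 42]
  13 <= 42: swap -> [8, 17, 13, 13, 73, 42]
Place pivot at 4: [8, 17, 13, 13, 42, 73]

Partitioned: [8, 17, 13, 13, 42, 73]


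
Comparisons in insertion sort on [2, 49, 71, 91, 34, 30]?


Algorithm: insertion sort
Input: [2, 49, 71, 91, 34, 30]
Sorted: [2, 30, 34, 49, 71, 91]

12


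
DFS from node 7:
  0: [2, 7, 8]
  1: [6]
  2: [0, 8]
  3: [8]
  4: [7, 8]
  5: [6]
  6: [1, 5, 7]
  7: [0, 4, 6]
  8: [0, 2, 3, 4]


Visit 7, push [6, 4, 0]
Visit 0, push [8, 2]
Visit 2, push [8]
Visit 8, push [4, 3]
Visit 3, push []
Visit 4, push []
Visit 6, push [5, 1]
Visit 1, push []
Visit 5, push []

DFS order: [7, 0, 2, 8, 3, 4, 6, 1, 5]


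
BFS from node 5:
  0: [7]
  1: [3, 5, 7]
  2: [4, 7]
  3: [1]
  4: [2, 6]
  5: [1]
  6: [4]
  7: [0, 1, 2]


Visit 5, enqueue [1]
Visit 1, enqueue [3, 7]
Visit 3, enqueue []
Visit 7, enqueue [0, 2]
Visit 0, enqueue []
Visit 2, enqueue [4]
Visit 4, enqueue [6]
Visit 6, enqueue []

BFS order: [5, 1, 3, 7, 0, 2, 4, 6]


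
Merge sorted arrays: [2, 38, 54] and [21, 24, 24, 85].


Take 2 from A
Take 21 from B
Take 24 from B
Take 24 from B
Take 38 from A
Take 54 from A

Merged: [2, 21, 24, 24, 38, 54, 85]


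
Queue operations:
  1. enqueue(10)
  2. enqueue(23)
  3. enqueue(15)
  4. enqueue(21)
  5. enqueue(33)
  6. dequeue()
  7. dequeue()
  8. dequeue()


enqueue(10) -> [10]
enqueue(23) -> [10, 23]
enqueue(15) -> [10, 23, 15]
enqueue(21) -> [10, 23, 15, 21]
enqueue(33) -> [10, 23, 15, 21, 33]
dequeue()->10, [23, 15, 21, 33]
dequeue()->23, [15, 21, 33]
dequeue()->15, [21, 33]

Final queue: [21, 33]


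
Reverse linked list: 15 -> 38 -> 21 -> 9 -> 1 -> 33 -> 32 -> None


Step 1: curr=15, set curr.next=prev(None) | reversed so far: 15
Step 2: curr=38, set curr.next=prev(15) | reversed so far: 38 -> 15
Step 3: curr=21, set curr.next=prev(38) | reversed so far: 21 -> 38 -> 15
Step 4: curr=9, set curr.next=prev(21) | reversed so far: 9 -> 21 -> 38 -> 15
Step 5: curr=1, set curr.next=prev(9) | reversed so far: 1 -> 9 -> 21 -> 38 -> 15
Step 6: curr=33, set curr.next=prev(1) | reversed so far: 33 -> 1 -> 9 -> 21 -> 38 -> 15
Step 7: curr=32, set curr.next=prev(33) | reversed so far: 32 -> 33 -> 1 -> 9 -> 21 -> 38 -> 15

32 -> 33 -> 1 -> 9 -> 21 -> 38 -> 15 -> None


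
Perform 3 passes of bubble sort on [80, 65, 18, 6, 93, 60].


Initial: [80, 65, 18, 6, 93, 60]
Pass 1: [65, 18, 6, 80, 60, 93] (4 swaps)
Pass 2: [18, 6, 65, 60, 80, 93] (3 swaps)
Pass 3: [6, 18, 60, 65, 80, 93] (2 swaps)

After 3 passes: [6, 18, 60, 65, 80, 93]


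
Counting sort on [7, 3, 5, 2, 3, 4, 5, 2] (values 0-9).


Input: [7, 3, 5, 2, 3, 4, 5, 2]
Counts: [0, 0, 2, 2, 1, 2, 0, 1, 0, 0]

Sorted: [2, 2, 3, 3, 4, 5, 5, 7]


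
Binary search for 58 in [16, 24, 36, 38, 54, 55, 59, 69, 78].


Step 1: lo=0, hi=8, mid=4, val=54
Step 2: lo=5, hi=8, mid=6, val=59
Step 3: lo=5, hi=5, mid=5, val=55

Not found


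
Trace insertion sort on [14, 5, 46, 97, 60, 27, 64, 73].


Initial: [14, 5, 46, 97, 60, 27, 64, 73]
Insert 5: [5, 14, 46, 97, 60, 27, 64, 73]
Insert 46: [5, 14, 46, 97, 60, 27, 64, 73]
Insert 97: [5, 14, 46, 97, 60, 27, 64, 73]
Insert 60: [5, 14, 46, 60, 97, 27, 64, 73]
Insert 27: [5, 14, 27, 46, 60, 97, 64, 73]
Insert 64: [5, 14, 27, 46, 60, 64, 97, 73]
Insert 73: [5, 14, 27, 46, 60, 64, 73, 97]

Sorted: [5, 14, 27, 46, 60, 64, 73, 97]


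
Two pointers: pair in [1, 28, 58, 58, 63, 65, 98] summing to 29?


lo=0(1)+hi=6(98)=99
lo=0(1)+hi=5(65)=66
lo=0(1)+hi=4(63)=64
lo=0(1)+hi=3(58)=59
lo=0(1)+hi=2(58)=59
lo=0(1)+hi=1(28)=29

Yes: 1+28=29


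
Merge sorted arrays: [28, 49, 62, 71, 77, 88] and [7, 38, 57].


Take 7 from B
Take 28 from A
Take 38 from B
Take 49 from A
Take 57 from B

Merged: [7, 28, 38, 49, 57, 62, 71, 77, 88]


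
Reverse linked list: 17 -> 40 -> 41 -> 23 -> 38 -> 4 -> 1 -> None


Step 1: curr=17, set curr.next=prev(None) | reversed so far: 17
Step 2: curr=40, set curr.next=prev(17) | reversed so far: 40 -> 17
Step 3: curr=41, set curr.next=prev(40) | reversed so far: 41 -> 40 -> 17
Step 4: curr=23, set curr.next=prev(41) | reversed so far: 23 -> 41 -> 40 -> 17
Step 5: curr=38, set curr.next=prev(23) | reversed so far: 38 -> 23 -> 41 -> 40 -> 17
Step 6: curr=4, set curr.next=prev(38) | reversed so far: 4 -> 38 -> 23 -> 41 -> 40 -> 17
Step 7: curr=1, set curr.next=prev(4) | reversed so far: 1 -> 4 -> 38 -> 23 -> 41 -> 40 -> 17

1 -> 4 -> 38 -> 23 -> 41 -> 40 -> 17 -> None


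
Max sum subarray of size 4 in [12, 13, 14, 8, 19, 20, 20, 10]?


[0:4]: 47
[1:5]: 54
[2:6]: 61
[3:7]: 67
[4:8]: 69

Max: 69 at [4:8]


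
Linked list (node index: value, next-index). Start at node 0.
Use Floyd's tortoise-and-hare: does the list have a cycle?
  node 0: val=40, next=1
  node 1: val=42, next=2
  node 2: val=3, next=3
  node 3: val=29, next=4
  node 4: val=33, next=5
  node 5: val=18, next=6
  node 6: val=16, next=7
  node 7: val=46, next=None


Floyd's tortoise (slow, +1) and hare (fast, +2):
  init: slow=0, fast=0
  step 1: slow=1, fast=2
  step 2: slow=2, fast=4
  step 3: slow=3, fast=6
  step 4: fast 6->7->None, no cycle

Cycle: no


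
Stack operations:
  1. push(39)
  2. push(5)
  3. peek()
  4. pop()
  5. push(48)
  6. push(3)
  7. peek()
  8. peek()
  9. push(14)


push(39) -> [39]
push(5) -> [39, 5]
peek()->5
pop()->5, [39]
push(48) -> [39, 48]
push(3) -> [39, 48, 3]
peek()->3
peek()->3
push(14) -> [39, 48, 3, 14]

Final stack: [39, 48, 3, 14]


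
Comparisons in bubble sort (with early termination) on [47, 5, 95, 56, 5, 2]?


Algorithm: bubble sort (with early termination)
Input: [47, 5, 95, 56, 5, 2]
Sorted: [2, 5, 5, 47, 56, 95]

15


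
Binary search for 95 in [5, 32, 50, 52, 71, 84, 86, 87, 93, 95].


Step 1: lo=0, hi=9, mid=4, val=71
Step 2: lo=5, hi=9, mid=7, val=87
Step 3: lo=8, hi=9, mid=8, val=93
Step 4: lo=9, hi=9, mid=9, val=95

Found at index 9


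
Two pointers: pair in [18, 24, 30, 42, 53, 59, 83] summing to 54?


lo=0(18)+hi=6(83)=101
lo=0(18)+hi=5(59)=77
lo=0(18)+hi=4(53)=71
lo=0(18)+hi=3(42)=60
lo=0(18)+hi=2(30)=48
lo=1(24)+hi=2(30)=54

Yes: 24+30=54


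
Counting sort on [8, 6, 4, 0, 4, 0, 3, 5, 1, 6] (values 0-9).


Input: [8, 6, 4, 0, 4, 0, 3, 5, 1, 6]
Counts: [2, 1, 0, 1, 2, 1, 2, 0, 1, 0]

Sorted: [0, 0, 1, 3, 4, 4, 5, 6, 6, 8]


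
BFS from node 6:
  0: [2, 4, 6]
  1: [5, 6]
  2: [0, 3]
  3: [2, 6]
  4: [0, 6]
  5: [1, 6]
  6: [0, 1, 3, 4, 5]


Visit 6, enqueue [0, 1, 3, 4, 5]
Visit 0, enqueue [2]
Visit 1, enqueue []
Visit 3, enqueue []
Visit 4, enqueue []
Visit 5, enqueue []
Visit 2, enqueue []

BFS order: [6, 0, 1, 3, 4, 5, 2]


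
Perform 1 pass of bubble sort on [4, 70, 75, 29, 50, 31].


Initial: [4, 70, 75, 29, 50, 31]
Pass 1: [4, 70, 29, 50, 31, 75] (3 swaps)

After 1 pass: [4, 70, 29, 50, 31, 75]


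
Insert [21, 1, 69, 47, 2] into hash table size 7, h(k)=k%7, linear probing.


Insert 21: h=0 -> slot 0
Insert 1: h=1 -> slot 1
Insert 69: h=6 -> slot 6
Insert 47: h=5 -> slot 5
Insert 2: h=2 -> slot 2

Table: [21, 1, 2, None, None, 47, 69]


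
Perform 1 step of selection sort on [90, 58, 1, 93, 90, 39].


Initial: [90, 58, 1, 93, 90, 39]
Step 1: min=1 at 2
  Swap: [1, 58, 90, 93, 90, 39]

After 1 step: [1, 58, 90, 93, 90, 39]


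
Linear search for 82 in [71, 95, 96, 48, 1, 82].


i=0: 71!=82
i=1: 95!=82
i=2: 96!=82
i=3: 48!=82
i=4: 1!=82
i=5: 82==82 found!

Found at 5, 6 comps


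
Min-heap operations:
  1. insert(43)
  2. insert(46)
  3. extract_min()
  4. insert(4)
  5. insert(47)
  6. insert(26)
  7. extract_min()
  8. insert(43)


insert(43) -> [43]
insert(46) -> [43, 46]
extract_min()->43, [46]
insert(4) -> [4, 46]
insert(47) -> [4, 46, 47]
insert(26) -> [4, 26, 47, 46]
extract_min()->4, [26, 46, 47]
insert(43) -> [26, 43, 47, 46]

Final heap: [26, 43, 47, 46]


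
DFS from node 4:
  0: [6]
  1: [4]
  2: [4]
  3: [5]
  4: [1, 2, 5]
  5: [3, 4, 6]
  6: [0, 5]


Visit 4, push [5, 2, 1]
Visit 1, push []
Visit 2, push []
Visit 5, push [6, 3]
Visit 3, push []
Visit 6, push [0]
Visit 0, push []

DFS order: [4, 1, 2, 5, 3, 6, 0]


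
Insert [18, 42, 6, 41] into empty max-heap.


Insert 18: [18]
Insert 42: [42, 18]
Insert 6: [42, 18, 6]
Insert 41: [42, 41, 6, 18]

Final heap: [42, 41, 6, 18]


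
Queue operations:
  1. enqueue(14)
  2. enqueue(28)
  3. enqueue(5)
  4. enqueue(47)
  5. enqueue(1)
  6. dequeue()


enqueue(14) -> [14]
enqueue(28) -> [14, 28]
enqueue(5) -> [14, 28, 5]
enqueue(47) -> [14, 28, 5, 47]
enqueue(1) -> [14, 28, 5, 47, 1]
dequeue()->14, [28, 5, 47, 1]

Final queue: [28, 5, 47, 1]


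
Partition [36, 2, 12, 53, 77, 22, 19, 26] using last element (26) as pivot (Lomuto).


Pivot: 26
  2 <= 26: swap -> [2, 36, 12, 53, 77, 22, 19, 26]
  12 <= 26: swap -> [2, 12, 36, 53, 77, 22, 19, 26]
  22 <= 26: swap -> [2, 12, 22, 53, 77, 36, 19, 26]
  19 <= 26: swap -> [2, 12, 22, 19, 77, 36, 53, 26]
Place pivot at 4: [2, 12, 22, 19, 26, 36, 53, 77]

Partitioned: [2, 12, 22, 19, 26, 36, 53, 77]


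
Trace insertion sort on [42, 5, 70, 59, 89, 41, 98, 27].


Initial: [42, 5, 70, 59, 89, 41, 98, 27]
Insert 5: [5, 42, 70, 59, 89, 41, 98, 27]
Insert 70: [5, 42, 70, 59, 89, 41, 98, 27]
Insert 59: [5, 42, 59, 70, 89, 41, 98, 27]
Insert 89: [5, 42, 59, 70, 89, 41, 98, 27]
Insert 41: [5, 41, 42, 59, 70, 89, 98, 27]
Insert 98: [5, 41, 42, 59, 70, 89, 98, 27]
Insert 27: [5, 27, 41, 42, 59, 70, 89, 98]

Sorted: [5, 27, 41, 42, 59, 70, 89, 98]


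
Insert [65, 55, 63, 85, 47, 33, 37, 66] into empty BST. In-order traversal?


Insert 65: root
Insert 55: L from 65
Insert 63: L from 65 -> R from 55
Insert 85: R from 65
Insert 47: L from 65 -> L from 55
Insert 33: L from 65 -> L from 55 -> L from 47
Insert 37: L from 65 -> L from 55 -> L from 47 -> R from 33
Insert 66: R from 65 -> L from 85

In-order: [33, 37, 47, 55, 63, 65, 66, 85]


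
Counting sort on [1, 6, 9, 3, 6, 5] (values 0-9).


Input: [1, 6, 9, 3, 6, 5]
Counts: [0, 1, 0, 1, 0, 1, 2, 0, 0, 1]

Sorted: [1, 3, 5, 6, 6, 9]


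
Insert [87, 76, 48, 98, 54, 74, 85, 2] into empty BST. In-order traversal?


Insert 87: root
Insert 76: L from 87
Insert 48: L from 87 -> L from 76
Insert 98: R from 87
Insert 54: L from 87 -> L from 76 -> R from 48
Insert 74: L from 87 -> L from 76 -> R from 48 -> R from 54
Insert 85: L from 87 -> R from 76
Insert 2: L from 87 -> L from 76 -> L from 48

In-order: [2, 48, 54, 74, 76, 85, 87, 98]


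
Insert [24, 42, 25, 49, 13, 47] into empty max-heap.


Insert 24: [24]
Insert 42: [42, 24]
Insert 25: [42, 24, 25]
Insert 49: [49, 42, 25, 24]
Insert 13: [49, 42, 25, 24, 13]
Insert 47: [49, 42, 47, 24, 13, 25]

Final heap: [49, 42, 47, 24, 13, 25]
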